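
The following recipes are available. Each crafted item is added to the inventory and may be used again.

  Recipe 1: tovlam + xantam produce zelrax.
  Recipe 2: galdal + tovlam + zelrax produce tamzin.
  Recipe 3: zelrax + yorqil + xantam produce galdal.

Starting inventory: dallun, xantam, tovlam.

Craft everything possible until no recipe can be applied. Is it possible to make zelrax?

tovlam + xantam → zelrax (Recipe 1).

Yes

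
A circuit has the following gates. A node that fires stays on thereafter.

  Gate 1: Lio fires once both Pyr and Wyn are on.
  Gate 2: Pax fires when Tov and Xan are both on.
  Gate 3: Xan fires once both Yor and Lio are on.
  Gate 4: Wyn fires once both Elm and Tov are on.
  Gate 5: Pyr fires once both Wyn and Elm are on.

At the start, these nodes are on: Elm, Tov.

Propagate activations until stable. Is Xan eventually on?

Xan would need Yor and Lio (Gate 3), but Yor never turns on.

No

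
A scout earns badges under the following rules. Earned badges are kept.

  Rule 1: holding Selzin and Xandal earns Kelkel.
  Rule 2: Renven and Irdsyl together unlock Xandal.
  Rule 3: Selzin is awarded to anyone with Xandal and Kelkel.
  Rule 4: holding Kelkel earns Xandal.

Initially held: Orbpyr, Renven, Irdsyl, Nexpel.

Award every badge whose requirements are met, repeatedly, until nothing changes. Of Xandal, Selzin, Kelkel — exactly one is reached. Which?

Xandal

With Renven and Irdsyl, Xandal is earned (Rule 2).
Selzin would need Xandal and Kelkel (Rule 3), but Kelkel is never earned. Kelkel would need Selzin and Xandal (Rule 1), but Selzin is never earned.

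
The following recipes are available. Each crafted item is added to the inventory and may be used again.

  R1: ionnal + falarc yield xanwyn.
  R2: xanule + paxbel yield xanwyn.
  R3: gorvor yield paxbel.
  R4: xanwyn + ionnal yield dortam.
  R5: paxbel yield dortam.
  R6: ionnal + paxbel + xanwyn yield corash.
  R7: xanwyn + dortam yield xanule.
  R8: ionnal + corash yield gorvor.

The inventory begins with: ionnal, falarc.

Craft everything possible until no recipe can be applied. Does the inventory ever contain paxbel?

paxbel would need gorvor (R3), but gorvor is never obtained.

No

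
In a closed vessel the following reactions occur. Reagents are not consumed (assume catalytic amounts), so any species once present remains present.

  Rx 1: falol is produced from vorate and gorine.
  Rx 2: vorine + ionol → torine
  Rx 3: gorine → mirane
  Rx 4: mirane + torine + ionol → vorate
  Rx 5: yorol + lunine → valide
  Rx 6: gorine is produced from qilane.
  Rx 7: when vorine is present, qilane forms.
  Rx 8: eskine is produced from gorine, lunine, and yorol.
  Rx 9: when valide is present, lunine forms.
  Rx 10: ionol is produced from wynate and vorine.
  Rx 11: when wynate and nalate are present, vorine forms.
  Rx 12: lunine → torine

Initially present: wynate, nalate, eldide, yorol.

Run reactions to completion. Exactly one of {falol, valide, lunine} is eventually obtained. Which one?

falol

wynate and nalate present → vorine forms (Rx 11).
wynate and vorine present → ionol forms (Rx 10).
vorine present → qilane forms (Rx 7).
qilane present → gorine forms (Rx 6).
vorine and ionol present → torine forms (Rx 2).
gorine present → mirane forms (Rx 3).
mirane, torine, and ionol present → vorate forms (Rx 4).
vorate and gorine present → falol forms (Rx 1).
lunine would need valide (Rx 9), but valide never forms. valide would need yorol and lunine (Rx 5), but lunine never forms.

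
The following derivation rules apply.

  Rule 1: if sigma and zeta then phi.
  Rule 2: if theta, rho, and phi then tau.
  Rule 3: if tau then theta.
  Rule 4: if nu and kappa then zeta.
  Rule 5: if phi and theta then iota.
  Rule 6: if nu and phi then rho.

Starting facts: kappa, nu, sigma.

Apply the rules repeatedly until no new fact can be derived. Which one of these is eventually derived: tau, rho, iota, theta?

rho

nu and kappa hold, so zeta follows (Rule 4).
From sigma and zeta, Rule 1 gives phi.
From nu and phi, Rule 6 gives rho.
iota would need phi and theta (Rule 5), but theta is never established. theta would need tau (Rule 3), but tau is never established. tau would need theta, rho, and phi (Rule 2), but theta is never established.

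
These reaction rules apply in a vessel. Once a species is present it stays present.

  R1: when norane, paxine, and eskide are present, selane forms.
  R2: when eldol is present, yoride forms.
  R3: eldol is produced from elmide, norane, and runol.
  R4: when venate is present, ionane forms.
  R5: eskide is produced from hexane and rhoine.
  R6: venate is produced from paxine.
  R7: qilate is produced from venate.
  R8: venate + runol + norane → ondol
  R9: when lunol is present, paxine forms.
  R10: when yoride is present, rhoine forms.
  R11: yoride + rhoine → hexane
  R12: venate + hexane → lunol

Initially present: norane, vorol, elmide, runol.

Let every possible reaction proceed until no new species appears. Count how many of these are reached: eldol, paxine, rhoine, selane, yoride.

elmide, norane, and runol present → eldol forms (R3).
eldol present → yoride forms (R2).
yoride present → rhoine forms (R10).
eldol: reached.
paxine would need lunol (R9), but lunol never forms.
rhoine: reached.
selane would need norane, paxine, and eskide (R1), but paxine never forms.
yoride: reached.
Reached: eldol, rhoine, and yoride — 3 of the 5.

3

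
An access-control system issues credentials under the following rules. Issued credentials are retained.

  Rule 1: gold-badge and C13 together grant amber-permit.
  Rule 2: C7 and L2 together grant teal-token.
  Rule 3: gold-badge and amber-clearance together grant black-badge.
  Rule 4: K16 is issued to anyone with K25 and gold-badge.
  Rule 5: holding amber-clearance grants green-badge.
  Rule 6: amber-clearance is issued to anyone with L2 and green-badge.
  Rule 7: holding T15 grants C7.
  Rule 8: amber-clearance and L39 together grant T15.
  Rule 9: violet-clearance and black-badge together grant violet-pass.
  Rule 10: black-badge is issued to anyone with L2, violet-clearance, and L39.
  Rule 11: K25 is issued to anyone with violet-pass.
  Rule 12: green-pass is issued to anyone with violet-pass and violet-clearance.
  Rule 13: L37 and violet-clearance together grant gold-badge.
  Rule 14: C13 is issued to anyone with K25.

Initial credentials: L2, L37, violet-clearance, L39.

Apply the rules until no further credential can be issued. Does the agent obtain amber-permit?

Holding L2, violet-clearance, and L39 grants black-badge (Rule 10).
Holding L37 and violet-clearance grants gold-badge (Rule 13).
Holding violet-clearance and black-badge grants violet-pass (Rule 9).
Holding violet-pass grants K25 (Rule 11).
Holding K25 grants C13 (Rule 14).
Holding gold-badge and C13 grants amber-permit (Rule 1).

Yes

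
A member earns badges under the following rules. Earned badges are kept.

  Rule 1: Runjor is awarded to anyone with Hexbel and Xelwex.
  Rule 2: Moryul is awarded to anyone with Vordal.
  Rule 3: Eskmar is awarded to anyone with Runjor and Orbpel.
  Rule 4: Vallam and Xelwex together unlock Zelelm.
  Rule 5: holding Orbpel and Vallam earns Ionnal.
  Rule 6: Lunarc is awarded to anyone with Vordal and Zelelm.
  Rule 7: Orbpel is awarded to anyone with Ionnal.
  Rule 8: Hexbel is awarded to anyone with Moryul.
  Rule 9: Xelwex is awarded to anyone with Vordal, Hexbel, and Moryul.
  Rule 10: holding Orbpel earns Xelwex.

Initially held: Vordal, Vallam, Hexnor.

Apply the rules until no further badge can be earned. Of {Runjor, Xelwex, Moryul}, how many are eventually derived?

3

With Vordal, Moryul is earned (Rule 2).
With Moryul, Hexbel is earned (Rule 8).
With Vordal, Hexbel, and Moryul, Xelwex is earned (Rule 9).
With Hexbel and Xelwex, Runjor is earned (Rule 1).
Runjor: reached.
Xelwex: reached.
Moryul: reached.
All 3 are reached.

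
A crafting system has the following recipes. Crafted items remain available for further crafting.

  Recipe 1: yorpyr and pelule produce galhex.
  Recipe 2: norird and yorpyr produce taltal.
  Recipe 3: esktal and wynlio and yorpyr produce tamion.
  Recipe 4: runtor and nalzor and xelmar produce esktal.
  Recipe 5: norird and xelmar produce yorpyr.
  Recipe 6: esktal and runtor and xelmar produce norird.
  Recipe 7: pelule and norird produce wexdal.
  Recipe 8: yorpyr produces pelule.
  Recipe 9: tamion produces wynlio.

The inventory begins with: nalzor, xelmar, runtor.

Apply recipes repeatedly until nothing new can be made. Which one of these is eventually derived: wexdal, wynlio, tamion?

Using Recipe 4, runtor, nalzor, and xelmar make esktal.
esktal and runtor and xelmar → norird (Recipe 6).
Using Recipe 5, norird and xelmar make yorpyr.
yorpyr → pelule (Recipe 8).
pelule and norird → wexdal (Recipe 7).
wynlio would need tamion (Recipe 9), but tamion is never obtained. tamion would need esktal, wynlio, and yorpyr (Recipe 3), but wynlio is never obtained.

wexdal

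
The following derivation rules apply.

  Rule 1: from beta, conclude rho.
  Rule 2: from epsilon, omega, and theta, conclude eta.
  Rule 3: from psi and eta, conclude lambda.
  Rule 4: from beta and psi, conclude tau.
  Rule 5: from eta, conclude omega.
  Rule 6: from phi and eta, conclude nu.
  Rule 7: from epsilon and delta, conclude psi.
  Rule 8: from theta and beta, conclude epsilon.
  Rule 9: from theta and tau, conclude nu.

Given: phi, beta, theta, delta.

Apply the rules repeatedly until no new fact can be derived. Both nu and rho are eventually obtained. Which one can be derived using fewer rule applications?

rho

rho: From beta, Rule 1 gives rho. [1 rule application]
nu: theta and beta hold, so epsilon follows (Rule 8). epsilon and delta hold, so psi follows (Rule 7). From beta and psi, Rule 4 gives tau. From theta and tau, Rule 9 gives nu. [4 rule applications]
rho needs fewer.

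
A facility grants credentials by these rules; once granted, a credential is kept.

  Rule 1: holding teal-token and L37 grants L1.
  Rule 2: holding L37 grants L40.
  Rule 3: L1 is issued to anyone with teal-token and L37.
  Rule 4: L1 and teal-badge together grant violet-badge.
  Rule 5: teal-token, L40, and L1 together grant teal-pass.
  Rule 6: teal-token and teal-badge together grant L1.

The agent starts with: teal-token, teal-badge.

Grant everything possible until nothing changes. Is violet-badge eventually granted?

Yes

Holding teal-token and teal-badge grants L1 (Rule 6).
Holding L1 and teal-badge grants violet-badge (Rule 4).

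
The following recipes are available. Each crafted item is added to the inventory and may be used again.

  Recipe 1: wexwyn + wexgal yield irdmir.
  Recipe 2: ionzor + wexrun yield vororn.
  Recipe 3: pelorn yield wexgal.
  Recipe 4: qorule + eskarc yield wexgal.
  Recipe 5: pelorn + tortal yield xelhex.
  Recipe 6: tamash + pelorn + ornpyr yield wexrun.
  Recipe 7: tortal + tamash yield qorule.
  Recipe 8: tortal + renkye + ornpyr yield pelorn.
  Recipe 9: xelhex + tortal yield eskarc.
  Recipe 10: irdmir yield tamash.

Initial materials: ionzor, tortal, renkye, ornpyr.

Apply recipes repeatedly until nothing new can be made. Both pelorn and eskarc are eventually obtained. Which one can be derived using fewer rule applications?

pelorn

pelorn: Using Recipe 8, tortal, renkye, and ornpyr make pelorn. [1 rule application]
eskarc: Using Recipe 8, tortal, renkye, and ornpyr make pelorn. Using Recipe 5, pelorn and tortal make xelhex. xelhex + tortal → eskarc (Recipe 9). [3 rule applications]
pelorn needs fewer.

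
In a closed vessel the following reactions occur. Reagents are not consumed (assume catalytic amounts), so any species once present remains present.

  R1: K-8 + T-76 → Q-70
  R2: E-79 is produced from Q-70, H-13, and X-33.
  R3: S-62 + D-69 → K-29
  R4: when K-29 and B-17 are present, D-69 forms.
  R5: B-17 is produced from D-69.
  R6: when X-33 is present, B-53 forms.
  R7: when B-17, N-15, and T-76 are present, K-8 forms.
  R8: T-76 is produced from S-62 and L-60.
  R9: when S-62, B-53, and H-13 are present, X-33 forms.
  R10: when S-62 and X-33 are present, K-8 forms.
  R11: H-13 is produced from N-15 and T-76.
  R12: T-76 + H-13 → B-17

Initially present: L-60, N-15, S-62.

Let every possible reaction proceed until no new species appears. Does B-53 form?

No

B-53 would need X-33 (R6), but X-33 never forms.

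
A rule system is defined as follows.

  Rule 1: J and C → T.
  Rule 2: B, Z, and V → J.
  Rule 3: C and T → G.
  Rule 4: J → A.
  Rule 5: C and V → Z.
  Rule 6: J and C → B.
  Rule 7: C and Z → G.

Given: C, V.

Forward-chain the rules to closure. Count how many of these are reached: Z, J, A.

From C and V, Rule 5 gives Z.
Z: reached.
J would need B, Z, and V (Rule 2), but B is never established.
A would need J (Rule 4), but J is never established.
Reached: Z — 1 of the 3.

1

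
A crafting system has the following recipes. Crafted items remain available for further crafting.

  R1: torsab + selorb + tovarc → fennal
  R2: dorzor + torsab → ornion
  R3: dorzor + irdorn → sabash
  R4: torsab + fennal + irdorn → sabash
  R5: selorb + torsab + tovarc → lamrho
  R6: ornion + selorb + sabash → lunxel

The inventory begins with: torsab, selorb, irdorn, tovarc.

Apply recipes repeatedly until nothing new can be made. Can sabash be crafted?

torsab + selorb + tovarc → fennal (R1).
torsab + fennal + irdorn → sabash (R4).

Yes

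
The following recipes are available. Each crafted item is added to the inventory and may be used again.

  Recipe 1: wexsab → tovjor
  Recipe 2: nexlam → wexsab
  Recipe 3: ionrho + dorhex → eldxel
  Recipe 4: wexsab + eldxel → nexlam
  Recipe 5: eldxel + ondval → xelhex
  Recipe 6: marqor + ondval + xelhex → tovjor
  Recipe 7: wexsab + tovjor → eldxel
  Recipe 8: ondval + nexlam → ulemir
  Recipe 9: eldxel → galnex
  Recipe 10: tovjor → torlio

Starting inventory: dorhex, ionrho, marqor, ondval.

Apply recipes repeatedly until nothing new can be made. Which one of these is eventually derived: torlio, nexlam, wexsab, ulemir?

ionrho + dorhex → eldxel (Recipe 3).
eldxel + ondval → xelhex (Recipe 5).
Using Recipe 6, marqor, ondval, and xelhex make tovjor.
Using Recipe 10, tovjor makes torlio.
nexlam would need wexsab and eldxel (Recipe 4), but wexsab is never obtained. wexsab would need nexlam (Recipe 2), but nexlam is never obtained. ulemir would need ondval and nexlam (Recipe 8), but nexlam is never obtained.

torlio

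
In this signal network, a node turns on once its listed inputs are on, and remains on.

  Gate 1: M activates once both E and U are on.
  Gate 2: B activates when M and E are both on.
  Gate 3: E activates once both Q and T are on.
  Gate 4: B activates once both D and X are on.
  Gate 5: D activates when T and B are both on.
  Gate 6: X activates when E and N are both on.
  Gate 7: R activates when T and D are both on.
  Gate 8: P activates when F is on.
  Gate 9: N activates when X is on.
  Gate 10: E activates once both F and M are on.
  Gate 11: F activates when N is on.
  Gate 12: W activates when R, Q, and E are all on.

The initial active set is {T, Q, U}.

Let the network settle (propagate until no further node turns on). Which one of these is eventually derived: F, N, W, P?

Gate 3: Q and T on → E on.
E and U are on, so M activates (Gate 1).
M and E are on, so B activates (Gate 2).
Gate 5: T and B on → D on.
T and D are on, so R activates (Gate 7).
R, Q, and E are on, so W activates (Gate 12).
F would need N (Gate 11), but N never turns on. P would need F (Gate 8), but F never turns on. N would need X (Gate 9), but X never turns on.

W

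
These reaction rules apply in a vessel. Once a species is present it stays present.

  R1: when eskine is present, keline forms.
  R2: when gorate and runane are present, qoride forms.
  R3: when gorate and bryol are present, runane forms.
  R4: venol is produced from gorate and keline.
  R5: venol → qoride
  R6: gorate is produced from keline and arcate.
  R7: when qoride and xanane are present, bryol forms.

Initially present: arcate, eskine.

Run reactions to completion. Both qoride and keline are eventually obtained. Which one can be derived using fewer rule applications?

keline

keline: eskine present → keline forms (R1). [1 rule application]
qoride: eskine present → keline forms (R1). keline and arcate present → gorate forms (R6). gorate and keline present → venol forms (R4). venol present → qoride forms (R5). [4 rule applications]
keline needs fewer.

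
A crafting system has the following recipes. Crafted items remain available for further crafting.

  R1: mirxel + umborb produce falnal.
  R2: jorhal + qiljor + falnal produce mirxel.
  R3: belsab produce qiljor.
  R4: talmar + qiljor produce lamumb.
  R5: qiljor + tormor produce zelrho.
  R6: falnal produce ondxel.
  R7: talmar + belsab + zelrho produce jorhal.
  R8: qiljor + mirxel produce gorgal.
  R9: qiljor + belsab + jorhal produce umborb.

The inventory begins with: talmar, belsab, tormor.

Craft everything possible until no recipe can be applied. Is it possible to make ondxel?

No

ondxel would need falnal (R6), but falnal is never obtained.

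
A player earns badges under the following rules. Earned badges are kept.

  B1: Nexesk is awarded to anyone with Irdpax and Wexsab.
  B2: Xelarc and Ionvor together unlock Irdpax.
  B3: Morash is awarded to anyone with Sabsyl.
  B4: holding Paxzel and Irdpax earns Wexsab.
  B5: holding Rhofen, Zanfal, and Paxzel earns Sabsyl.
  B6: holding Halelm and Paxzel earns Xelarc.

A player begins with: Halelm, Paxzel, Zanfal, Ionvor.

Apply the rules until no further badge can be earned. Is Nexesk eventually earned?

Yes

With Halelm and Paxzel, Xelarc is earned (B6).
With Xelarc and Ionvor, Irdpax is earned (B2).
With Paxzel and Irdpax, Wexsab is earned (B4).
With Irdpax and Wexsab, Nexesk is earned (B1).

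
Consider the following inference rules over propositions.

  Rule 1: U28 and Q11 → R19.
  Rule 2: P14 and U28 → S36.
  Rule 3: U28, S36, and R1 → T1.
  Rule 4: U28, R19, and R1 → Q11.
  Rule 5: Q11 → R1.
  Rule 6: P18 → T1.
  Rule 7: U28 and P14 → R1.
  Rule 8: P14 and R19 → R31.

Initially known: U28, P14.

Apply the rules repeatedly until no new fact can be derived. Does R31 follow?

No

R31 would need P14 and R19 (Rule 8), but R19 is never established.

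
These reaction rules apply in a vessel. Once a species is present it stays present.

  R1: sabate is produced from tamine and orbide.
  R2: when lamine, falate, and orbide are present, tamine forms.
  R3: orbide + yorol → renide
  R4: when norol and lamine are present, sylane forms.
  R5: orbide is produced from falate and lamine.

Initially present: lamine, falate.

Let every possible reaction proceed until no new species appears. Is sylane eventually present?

sylane would need norol and lamine (R4), but norol never forms.

No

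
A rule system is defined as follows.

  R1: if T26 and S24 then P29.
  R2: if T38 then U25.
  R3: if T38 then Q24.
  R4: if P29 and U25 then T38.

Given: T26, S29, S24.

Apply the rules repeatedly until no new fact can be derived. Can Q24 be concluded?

No

Q24 would need T38 (R3), but T38 is never established.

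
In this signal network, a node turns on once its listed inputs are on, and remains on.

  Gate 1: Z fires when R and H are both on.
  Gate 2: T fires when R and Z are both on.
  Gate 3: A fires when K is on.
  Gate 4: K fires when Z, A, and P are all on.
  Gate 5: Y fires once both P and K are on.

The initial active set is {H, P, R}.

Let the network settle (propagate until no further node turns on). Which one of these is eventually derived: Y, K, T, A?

R and H are on, so Z fires (Gate 1).
Gate 2: R and Z on → T on.
Y would need P and K (Gate 5), but K never turns on. A would need K (Gate 3), but K never turns on. K would need Z, A, and P (Gate 4), but A never turns on.

T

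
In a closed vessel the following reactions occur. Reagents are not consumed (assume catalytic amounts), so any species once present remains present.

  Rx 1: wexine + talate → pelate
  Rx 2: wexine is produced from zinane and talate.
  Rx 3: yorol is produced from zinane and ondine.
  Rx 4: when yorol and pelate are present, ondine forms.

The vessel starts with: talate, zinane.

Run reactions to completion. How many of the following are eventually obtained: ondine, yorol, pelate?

1

zinane and talate present → wexine forms (Rx 2).
wexine and talate present → pelate forms (Rx 1).
ondine would need yorol and pelate (Rx 4), but yorol never forms.
yorol would need zinane and ondine (Rx 3), but ondine never forms.
pelate: reached.
Reached: pelate — 1 of the 3.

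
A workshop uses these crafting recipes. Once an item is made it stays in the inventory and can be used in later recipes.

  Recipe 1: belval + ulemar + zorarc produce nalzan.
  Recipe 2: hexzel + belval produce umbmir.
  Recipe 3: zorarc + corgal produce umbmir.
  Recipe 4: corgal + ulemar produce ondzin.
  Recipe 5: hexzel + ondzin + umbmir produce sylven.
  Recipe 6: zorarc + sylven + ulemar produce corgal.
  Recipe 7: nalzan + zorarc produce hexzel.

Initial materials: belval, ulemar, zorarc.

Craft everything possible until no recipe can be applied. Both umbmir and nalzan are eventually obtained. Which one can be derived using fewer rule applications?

nalzan: Using Recipe 1, belval, ulemar, and zorarc make nalzan. [1 rule application]
umbmir: belval + ulemar + zorarc → nalzan (Recipe 1). nalzan + zorarc → hexzel (Recipe 7). hexzel + belval → umbmir (Recipe 2). [3 rule applications]
nalzan needs fewer.

nalzan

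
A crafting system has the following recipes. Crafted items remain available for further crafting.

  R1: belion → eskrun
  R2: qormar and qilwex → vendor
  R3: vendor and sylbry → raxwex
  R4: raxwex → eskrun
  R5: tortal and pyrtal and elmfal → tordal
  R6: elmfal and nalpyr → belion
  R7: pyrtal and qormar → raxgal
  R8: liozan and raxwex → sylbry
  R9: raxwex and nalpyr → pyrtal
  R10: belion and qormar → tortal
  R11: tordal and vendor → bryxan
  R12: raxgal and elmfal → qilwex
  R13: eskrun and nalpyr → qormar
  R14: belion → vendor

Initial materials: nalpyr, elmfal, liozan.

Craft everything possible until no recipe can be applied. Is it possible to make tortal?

elmfal and nalpyr → belion (R6).
belion → eskrun (R1).
Using R13, eskrun and nalpyr make qormar.
belion and qormar → tortal (R10).

Yes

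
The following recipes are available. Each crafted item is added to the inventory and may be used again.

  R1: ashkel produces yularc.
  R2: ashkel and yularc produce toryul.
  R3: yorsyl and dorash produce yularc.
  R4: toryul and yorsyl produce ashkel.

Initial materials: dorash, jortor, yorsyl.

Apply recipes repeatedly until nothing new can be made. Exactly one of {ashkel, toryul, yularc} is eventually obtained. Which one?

Using R3, yorsyl and dorash make yularc.
toryul would need ashkel and yularc (R2), but ashkel is never obtained. ashkel would need toryul and yorsyl (R4), but toryul is never obtained.

yularc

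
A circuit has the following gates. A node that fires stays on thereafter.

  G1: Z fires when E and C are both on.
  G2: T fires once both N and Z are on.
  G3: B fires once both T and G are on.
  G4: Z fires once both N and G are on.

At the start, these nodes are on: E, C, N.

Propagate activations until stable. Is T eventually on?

G1: E and C on → Z on.
G2: N and Z on → T on.

Yes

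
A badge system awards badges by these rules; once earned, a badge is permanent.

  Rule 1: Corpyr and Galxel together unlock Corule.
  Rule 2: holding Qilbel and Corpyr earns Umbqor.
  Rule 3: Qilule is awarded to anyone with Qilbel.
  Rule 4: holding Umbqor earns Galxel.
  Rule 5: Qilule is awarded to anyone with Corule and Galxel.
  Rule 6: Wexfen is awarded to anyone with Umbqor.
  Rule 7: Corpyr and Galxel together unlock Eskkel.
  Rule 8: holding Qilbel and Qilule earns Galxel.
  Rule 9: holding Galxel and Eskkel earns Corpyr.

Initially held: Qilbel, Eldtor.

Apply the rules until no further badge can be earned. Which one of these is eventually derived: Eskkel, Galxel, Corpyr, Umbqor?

With Qilbel, Qilule is earned (Rule 3).
With Qilbel and Qilule, Galxel is earned (Rule 8).
Umbqor would need Qilbel and Corpyr (Rule 2), but Corpyr is never earned. Corpyr would need Galxel and Eskkel (Rule 9), but Eskkel is never earned. Eskkel would need Corpyr and Galxel (Rule 7), but Corpyr is never earned.

Galxel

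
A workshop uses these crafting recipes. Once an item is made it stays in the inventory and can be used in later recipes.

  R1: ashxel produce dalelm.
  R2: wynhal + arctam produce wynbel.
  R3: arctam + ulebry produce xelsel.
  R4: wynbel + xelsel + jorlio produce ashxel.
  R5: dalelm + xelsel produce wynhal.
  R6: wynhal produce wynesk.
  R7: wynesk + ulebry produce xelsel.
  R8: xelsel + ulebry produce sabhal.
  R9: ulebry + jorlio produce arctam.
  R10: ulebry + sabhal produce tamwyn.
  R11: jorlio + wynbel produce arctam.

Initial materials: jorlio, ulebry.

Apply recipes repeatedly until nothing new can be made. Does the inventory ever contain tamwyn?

ulebry + jorlio → arctam (R9).
Using R3, arctam and ulebry make xelsel.
xelsel + ulebry → sabhal (R8).
ulebry + sabhal → tamwyn (R10).

Yes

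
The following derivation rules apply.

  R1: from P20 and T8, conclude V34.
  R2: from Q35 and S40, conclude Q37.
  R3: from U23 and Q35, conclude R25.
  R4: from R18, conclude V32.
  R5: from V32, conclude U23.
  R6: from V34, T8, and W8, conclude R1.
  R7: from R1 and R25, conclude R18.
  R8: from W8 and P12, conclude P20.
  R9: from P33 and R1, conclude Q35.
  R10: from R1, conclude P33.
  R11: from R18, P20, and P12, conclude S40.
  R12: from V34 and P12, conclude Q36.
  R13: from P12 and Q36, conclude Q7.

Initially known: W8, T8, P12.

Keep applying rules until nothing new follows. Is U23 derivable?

No

U23 would need V32 (R5), but V32 is never established.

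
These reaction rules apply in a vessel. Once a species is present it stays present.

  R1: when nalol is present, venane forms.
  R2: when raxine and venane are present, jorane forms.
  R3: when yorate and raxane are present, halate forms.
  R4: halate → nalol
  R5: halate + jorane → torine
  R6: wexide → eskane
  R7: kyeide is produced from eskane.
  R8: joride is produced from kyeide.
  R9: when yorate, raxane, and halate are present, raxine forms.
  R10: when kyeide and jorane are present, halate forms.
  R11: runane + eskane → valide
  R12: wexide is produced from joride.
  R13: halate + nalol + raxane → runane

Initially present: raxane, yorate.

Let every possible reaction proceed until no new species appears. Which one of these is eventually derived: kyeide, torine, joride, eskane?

yorate and raxane present → halate forms (R3).
yorate, raxane, and halate present → raxine forms (R9).
halate present → nalol forms (R4).
nalol present → venane forms (R1).
raxine and venane present → jorane forms (R2).
halate and jorane present → torine forms (R5).
joride would need kyeide (R8), but kyeide never forms. eskane would need wexide (R6), but wexide never forms. kyeide would need eskane (R7), but eskane never forms.

torine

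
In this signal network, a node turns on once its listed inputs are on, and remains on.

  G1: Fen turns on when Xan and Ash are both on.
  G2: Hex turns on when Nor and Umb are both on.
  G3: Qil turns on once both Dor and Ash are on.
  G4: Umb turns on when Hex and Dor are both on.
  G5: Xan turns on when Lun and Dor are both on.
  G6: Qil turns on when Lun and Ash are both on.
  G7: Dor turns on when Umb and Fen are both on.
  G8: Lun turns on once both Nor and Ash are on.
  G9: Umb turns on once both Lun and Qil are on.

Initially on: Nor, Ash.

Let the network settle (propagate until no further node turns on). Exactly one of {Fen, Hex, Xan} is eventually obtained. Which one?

Nor and Ash are on, so Lun turns on (G8).
Lun and Ash are on, so Qil turns on (G6).
Lun and Qil are on, so Umb turns on (G9).
G2: Nor and Umb on → Hex on.
Fen would need Xan and Ash (G1), but Xan never turns on. Xan would need Lun and Dor (G5), but Dor never turns on.

Hex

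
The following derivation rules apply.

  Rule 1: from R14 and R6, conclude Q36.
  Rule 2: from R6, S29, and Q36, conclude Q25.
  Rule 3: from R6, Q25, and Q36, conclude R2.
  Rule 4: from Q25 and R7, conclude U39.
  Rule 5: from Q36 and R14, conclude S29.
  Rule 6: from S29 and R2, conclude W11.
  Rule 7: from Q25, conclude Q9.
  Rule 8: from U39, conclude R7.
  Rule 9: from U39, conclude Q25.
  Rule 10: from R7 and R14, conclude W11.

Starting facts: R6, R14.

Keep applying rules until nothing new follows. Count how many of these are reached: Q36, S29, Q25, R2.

From R14 and R6, Rule 1 gives Q36.
Q36 and R14 hold, so S29 follows (Rule 5).
From R6, S29, and Q36, Rule 2 gives Q25.
R6, Q25, and Q36 hold, so R2 follows (Rule 3).
Q36: reached.
S29: reached.
Q25: reached.
R2: reached.
All 4 are reached.

4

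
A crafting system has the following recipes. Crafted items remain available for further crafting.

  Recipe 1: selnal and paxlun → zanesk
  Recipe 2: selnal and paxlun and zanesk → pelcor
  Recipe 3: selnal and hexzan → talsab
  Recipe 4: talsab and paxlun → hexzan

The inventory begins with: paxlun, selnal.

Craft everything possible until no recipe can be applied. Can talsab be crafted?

talsab would need selnal and hexzan (Recipe 3), but hexzan is never obtained.

No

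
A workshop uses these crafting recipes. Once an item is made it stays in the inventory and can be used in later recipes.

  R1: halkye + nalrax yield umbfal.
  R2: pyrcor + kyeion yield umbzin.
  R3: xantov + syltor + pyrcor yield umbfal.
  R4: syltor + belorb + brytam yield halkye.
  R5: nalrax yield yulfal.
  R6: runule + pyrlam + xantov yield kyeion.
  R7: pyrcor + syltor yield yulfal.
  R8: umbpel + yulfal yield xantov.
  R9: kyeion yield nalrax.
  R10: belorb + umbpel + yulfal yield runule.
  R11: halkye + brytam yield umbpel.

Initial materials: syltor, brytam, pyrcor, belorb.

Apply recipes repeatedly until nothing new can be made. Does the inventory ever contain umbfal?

syltor + belorb + brytam → halkye (R4).
pyrcor + syltor → yulfal (R7).
Using R11, halkye and brytam make umbpel.
Using R8, umbpel and yulfal make xantov.
xantov + syltor + pyrcor → umbfal (R3).

Yes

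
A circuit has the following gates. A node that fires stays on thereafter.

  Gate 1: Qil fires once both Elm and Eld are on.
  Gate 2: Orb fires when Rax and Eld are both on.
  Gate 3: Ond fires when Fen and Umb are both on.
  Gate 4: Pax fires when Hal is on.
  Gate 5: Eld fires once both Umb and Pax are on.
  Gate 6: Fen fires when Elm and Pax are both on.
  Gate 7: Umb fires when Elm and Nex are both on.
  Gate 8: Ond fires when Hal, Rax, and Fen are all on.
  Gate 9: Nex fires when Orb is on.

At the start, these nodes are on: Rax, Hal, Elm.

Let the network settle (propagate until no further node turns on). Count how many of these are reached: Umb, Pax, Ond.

2

Hal is on, so Pax fires (Gate 4).
Elm and Pax are on, so Fen fires (Gate 6).
Hal, Rax, and Fen are on, so Ond fires (Gate 8).
Umb would need Elm and Nex (Gate 7), but Nex never turns on.
Pax: reached.
Ond: reached.
Reached: Pax and Ond — 2 of the 3.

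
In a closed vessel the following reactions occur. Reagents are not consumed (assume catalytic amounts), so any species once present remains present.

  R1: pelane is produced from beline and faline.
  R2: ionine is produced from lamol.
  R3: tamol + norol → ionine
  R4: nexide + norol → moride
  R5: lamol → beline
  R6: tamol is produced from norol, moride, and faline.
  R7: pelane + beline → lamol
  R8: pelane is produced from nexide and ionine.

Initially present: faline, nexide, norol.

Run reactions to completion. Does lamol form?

No

lamol would need pelane and beline (R7), but beline never forms.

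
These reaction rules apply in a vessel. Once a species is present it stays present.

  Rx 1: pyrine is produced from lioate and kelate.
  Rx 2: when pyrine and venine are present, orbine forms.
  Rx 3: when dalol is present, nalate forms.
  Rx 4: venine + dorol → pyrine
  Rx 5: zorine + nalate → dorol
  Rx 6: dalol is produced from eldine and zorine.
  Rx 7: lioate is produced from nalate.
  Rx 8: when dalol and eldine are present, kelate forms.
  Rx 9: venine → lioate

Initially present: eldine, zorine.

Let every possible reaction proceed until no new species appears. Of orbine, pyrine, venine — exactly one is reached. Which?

pyrine

eldine and zorine present → dalol forms (Rx 6).
dalol and eldine present → kelate forms (Rx 8).
dalol present → nalate forms (Rx 3).
nalate present → lioate forms (Rx 7).
lioate and kelate present → pyrine forms (Rx 1).
No rule produces venine, and it is not given. orbine would need pyrine and venine (Rx 2), but venine never forms.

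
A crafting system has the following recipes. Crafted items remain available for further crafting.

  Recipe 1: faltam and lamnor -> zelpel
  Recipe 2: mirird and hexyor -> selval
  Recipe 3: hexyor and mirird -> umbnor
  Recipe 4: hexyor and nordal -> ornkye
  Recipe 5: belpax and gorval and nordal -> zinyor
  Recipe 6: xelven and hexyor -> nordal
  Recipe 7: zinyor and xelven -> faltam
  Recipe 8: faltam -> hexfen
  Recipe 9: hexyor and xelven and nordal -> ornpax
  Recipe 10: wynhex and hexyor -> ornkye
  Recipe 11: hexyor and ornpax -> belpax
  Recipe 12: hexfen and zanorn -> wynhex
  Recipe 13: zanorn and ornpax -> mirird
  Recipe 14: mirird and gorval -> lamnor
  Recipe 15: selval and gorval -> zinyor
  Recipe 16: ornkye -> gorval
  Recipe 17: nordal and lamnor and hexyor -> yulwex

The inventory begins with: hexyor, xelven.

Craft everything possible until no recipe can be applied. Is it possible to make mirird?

mirird would need zanorn and ornpax (Recipe 13), but zanorn is never obtained.

No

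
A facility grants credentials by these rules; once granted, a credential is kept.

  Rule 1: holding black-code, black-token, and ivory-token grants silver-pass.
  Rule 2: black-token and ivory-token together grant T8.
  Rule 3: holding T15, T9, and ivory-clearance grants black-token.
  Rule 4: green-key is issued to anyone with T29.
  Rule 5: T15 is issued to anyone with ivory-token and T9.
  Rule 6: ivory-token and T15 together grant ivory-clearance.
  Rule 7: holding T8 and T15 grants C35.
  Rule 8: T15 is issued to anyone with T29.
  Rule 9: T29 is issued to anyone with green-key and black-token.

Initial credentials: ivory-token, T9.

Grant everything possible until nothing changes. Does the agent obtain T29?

T29 would need green-key and black-token (Rule 9), but green-key is never granted.

No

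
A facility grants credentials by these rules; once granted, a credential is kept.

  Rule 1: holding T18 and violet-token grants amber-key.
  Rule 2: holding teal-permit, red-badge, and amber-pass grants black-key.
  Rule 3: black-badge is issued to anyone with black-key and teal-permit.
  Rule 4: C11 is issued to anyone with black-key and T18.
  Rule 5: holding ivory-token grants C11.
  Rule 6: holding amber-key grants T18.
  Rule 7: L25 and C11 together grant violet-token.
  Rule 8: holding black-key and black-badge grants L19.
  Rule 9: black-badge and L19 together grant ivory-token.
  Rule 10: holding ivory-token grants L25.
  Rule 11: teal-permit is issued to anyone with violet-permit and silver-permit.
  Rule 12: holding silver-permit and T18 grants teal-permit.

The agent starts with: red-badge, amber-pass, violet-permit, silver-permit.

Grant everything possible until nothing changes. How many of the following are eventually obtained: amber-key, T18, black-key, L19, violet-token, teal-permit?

Holding violet-permit and silver-permit grants teal-permit (Rule 11).
Holding teal-permit, red-badge, and amber-pass grants black-key (Rule 2).
Holding black-key and teal-permit grants black-badge (Rule 3).
Holding black-key and black-badge grants L19 (Rule 8).
Holding black-badge and L19 grants ivory-token (Rule 9).
Holding ivory-token grants C11 (Rule 5).
Holding ivory-token grants L25 (Rule 10).
Holding L25 and C11 grants violet-token (Rule 7).
amber-key would need T18 and violet-token (Rule 1), but T18 is never granted.
T18 would need amber-key (Rule 6), but amber-key is never granted.
black-key: reached.
L19: reached.
violet-token: reached.
teal-permit: reached.
Reached: black-key, L19, violet-token, and teal-permit — 4 of the 6.

4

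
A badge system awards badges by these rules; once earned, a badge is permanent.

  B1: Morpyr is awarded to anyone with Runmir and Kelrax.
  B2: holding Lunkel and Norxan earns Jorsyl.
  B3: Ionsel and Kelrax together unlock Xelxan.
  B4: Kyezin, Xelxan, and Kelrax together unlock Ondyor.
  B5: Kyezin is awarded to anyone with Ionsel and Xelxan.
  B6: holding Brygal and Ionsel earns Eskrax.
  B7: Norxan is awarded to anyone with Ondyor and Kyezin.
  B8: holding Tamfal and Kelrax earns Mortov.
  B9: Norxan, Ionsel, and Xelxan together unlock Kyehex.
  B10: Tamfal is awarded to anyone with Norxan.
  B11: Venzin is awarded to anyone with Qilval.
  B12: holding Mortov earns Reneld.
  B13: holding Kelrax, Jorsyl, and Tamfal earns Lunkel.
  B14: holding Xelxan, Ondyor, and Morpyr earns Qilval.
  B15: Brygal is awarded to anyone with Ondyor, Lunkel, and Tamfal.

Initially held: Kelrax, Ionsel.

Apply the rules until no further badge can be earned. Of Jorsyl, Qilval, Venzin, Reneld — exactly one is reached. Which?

Reneld

With Ionsel and Kelrax, Xelxan is earned (B3).
With Ionsel and Xelxan, Kyezin is earned (B5).
With Kyezin, Xelxan, and Kelrax, Ondyor is earned (B4).
With Ondyor and Kyezin, Norxan is earned (B7).
With Norxan, Tamfal is earned (B10).
With Tamfal and Kelrax, Mortov is earned (B8).
With Mortov, Reneld is earned (B12).
Qilval would need Xelxan, Ondyor, and Morpyr (B14), but Morpyr is never earned. Venzin would need Qilval (B11), but Qilval is never earned. Jorsyl would need Lunkel and Norxan (B2), but Lunkel is never earned.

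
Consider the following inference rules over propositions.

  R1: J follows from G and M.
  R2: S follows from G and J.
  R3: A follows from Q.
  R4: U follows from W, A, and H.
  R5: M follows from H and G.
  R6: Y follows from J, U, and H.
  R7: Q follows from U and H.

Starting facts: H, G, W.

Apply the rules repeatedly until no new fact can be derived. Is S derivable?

From H and G, R5 gives M.
From G and M, R1 gives J.
G and J hold, so S follows (R2).

Yes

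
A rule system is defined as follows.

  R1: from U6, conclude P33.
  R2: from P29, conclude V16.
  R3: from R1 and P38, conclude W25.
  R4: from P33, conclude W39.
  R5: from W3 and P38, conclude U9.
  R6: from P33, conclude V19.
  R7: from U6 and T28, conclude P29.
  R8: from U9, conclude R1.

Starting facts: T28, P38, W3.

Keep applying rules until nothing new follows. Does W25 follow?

Yes

W3 and P38 hold, so U9 follows (R5).
From U9, R8 gives R1.
R1 and P38 hold, so W25 follows (R3).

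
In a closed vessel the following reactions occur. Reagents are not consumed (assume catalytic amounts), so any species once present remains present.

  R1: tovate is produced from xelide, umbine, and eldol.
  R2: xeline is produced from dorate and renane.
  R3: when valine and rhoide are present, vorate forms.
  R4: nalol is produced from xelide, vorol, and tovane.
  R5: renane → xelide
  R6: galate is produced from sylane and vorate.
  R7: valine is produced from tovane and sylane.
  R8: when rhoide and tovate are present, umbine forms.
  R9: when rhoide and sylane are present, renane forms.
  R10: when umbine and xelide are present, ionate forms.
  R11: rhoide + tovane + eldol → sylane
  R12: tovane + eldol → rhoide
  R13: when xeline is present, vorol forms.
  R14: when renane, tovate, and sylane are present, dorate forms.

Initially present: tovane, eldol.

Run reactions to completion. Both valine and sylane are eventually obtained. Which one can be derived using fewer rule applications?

sylane

sylane: tovane and eldol present → rhoide forms (R12). rhoide, tovane, and eldol present → sylane forms (R11). [2 rule applications]
valine: tovane and eldol present → rhoide forms (R12). rhoide, tovane, and eldol present → sylane forms (R11). tovane and sylane present → valine forms (R7). [3 rule applications]
sylane needs fewer.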